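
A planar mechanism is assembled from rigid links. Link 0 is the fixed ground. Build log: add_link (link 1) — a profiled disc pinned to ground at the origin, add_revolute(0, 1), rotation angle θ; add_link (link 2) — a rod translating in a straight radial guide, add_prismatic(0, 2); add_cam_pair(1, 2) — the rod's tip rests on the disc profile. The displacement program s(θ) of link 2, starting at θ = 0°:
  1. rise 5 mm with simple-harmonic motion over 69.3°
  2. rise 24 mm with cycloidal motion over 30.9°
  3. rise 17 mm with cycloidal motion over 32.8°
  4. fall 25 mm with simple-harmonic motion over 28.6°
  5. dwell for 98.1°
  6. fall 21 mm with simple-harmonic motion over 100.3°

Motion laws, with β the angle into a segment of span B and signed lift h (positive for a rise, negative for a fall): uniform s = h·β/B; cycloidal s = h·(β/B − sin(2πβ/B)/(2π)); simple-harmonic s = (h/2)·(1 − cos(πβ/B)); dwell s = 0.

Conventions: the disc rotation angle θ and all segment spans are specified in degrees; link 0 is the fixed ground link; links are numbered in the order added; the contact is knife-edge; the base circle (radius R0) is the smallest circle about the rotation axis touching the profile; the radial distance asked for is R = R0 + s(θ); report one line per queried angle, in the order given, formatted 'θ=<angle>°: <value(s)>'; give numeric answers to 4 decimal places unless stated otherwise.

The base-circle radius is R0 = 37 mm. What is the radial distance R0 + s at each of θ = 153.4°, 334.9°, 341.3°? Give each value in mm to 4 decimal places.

seg 1 [0°–69.3°] simple-harmonic, h=5: full span → s += 5 → s = 5.0000
seg 2 [69.3°–100.2°] cycloidal, h=24: full span → s += 24 → s = 29.0000
seg 3 [100.2°–133°] cycloidal, h=17: full span → s += 17 → s = 46.0000
seg 4 [133°–161.6°] simple-harmonic, h=-25: θ=153.4° here. β=20.4, B=28.6. -25/2·(1 − cos(π·0.7133)) = -20.2629 → s = 25.7371
seg 4 [133°–161.6°] simple-harmonic, h=-25: full span → s += -25 → s = 21.0000
seg 5 [161.6°–259.7°] dwell: s stays 21.0000
seg 6 [259.7°–360°] simple-harmonic, h=-21: θ=334.9° here. β=75.2, B=100.3. -21/2·(1 − cos(π·0.7498)) = -17.9188 → s = 3.0812
seg 6 [259.7°–360°] simple-harmonic, h=-21: θ=341.3° here. β=81.6, B=100.3. -21/2·(1 − cos(π·0.8136)) = -19.2498 → s = 1.7502
θ=153.4°: R = R0 + s = 37 + 25.7371 = 62.7371
θ=334.9°: R = R0 + s = 37 + 3.0812 = 40.0812
θ=341.3°: R = R0 + s = 37 + 1.7502 = 38.7502

θ=153.4°: 62.7371
θ=334.9°: 40.0812
θ=341.3°: 38.7502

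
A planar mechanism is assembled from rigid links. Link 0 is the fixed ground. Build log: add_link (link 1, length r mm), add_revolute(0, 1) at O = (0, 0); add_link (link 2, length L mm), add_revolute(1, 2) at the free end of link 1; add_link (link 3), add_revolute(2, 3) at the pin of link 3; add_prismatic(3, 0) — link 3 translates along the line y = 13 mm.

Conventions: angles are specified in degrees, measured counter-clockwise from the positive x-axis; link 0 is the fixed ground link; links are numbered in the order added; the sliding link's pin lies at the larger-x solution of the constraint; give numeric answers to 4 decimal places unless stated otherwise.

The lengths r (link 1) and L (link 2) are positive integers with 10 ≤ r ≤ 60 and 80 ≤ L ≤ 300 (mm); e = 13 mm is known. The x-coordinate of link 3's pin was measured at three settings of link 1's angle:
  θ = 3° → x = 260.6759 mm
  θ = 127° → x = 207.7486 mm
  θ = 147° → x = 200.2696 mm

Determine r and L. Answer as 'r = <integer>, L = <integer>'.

constraint per measurement: (x − r cos θ)² + (r sin θ − e)² = L²
subtracting the θ₁ and θ₂ equations cancels the r² and L² terms:
r = (x₁² − x₂²) / (2[(x₁cos θ₁ + e sin θ₁) − (x₂cos θ₂ + e sin θ₂)]) = 33.0000 → r = 33
L² = (x₁ − r cos θ₁)² + (r sin θ₁ − e)² = 51983.9895 → L = 228.0000 → L = 228
check at θ₃=147°: x = 200.2696 (printed 200.2696) ✓

r = 33, L = 228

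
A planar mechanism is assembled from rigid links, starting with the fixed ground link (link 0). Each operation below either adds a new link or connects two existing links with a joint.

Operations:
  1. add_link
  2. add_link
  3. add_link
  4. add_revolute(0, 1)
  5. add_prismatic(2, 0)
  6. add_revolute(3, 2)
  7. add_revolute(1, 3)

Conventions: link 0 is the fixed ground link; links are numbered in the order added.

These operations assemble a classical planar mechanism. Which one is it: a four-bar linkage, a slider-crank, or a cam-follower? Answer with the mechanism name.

links: 4 (incl. ground); joints: 3 revolute, 1 prismatic, 0 higher (cam) pair, forming one closed loop
4 links, 3 revolutes + 1 prismatic in one loop → slider-crank

slider-crank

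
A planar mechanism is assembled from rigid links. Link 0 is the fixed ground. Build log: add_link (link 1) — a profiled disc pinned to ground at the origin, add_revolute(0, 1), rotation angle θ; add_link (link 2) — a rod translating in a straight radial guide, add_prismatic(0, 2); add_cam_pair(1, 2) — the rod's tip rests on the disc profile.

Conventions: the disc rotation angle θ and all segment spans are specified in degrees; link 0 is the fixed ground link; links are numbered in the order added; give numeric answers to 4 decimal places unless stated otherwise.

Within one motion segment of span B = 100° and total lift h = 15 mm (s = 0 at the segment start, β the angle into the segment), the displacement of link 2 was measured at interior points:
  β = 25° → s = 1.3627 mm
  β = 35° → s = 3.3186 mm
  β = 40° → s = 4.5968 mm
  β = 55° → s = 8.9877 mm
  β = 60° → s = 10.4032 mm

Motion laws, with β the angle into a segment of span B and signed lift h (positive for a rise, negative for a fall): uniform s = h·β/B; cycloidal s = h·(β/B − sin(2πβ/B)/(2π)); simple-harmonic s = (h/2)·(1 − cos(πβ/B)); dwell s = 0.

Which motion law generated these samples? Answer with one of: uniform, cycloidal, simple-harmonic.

candidates at β/B = r: uniform s = h·r (linear in β); cycloidal s = h·(r − sin(2πr)/(2π)); simple-harmonic s = (h/2)(1 − cos(πr))
β=25°: printed 1.3627 | uniform 3.7500, cycloidal 1.3627, simple-harmonic 2.1967
β=35°: printed 3.3186 | uniform 5.2500, cycloidal 3.3186, simple-harmonic 4.0951
β=40°: printed 4.5968 | uniform 6.0000, cycloidal 4.5968, simple-harmonic 5.1824
β=55°: printed 8.9877 | uniform 8.2500, cycloidal 8.9877, simple-harmonic 8.6733
β=60°: printed 10.4032 | uniform 9.0000, cycloidal 10.4032, simple-harmonic 9.8176
only one law matches every sample → cycloidal

cycloidal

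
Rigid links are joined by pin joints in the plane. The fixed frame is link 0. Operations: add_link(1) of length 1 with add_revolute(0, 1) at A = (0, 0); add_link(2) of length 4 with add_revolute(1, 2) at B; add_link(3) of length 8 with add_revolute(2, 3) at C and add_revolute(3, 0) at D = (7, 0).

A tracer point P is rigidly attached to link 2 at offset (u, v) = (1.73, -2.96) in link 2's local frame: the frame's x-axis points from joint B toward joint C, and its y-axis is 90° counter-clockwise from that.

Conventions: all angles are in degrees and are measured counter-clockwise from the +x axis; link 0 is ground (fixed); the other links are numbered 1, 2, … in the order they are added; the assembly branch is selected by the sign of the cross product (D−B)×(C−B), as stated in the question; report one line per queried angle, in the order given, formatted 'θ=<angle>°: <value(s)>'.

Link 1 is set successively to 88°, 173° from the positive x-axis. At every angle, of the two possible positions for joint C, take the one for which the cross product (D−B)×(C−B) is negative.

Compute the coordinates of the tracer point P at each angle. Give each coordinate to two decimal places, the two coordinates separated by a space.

A=(0,0), D=(7.00,0)
θ=88°: B = A + 1.00·(cos88°, sin88°) = (0.0349, 0.9994)
θ=88°: |BD| = 7.0364
θ=88°: circle(B,4.00) ∩ circle(D,8.00): a=0.1074, h=3.9986
θ=88°:   candidates: C₊=(0.7091,4.9422) cross=28.136; C₋=(-0.4267,-2.9739) cross=-28.136
θ=88°:   branch - wants cross < 0 → take C=(-0.4267,-2.9739) (cross=-28.136)
θ=88°: ex = (C−B)/|BC| = (-0.1154,-0.9933); ey = (0.9933,-0.1154)
θ=88°: P = B + 1.73·ex + -2.96·ey = (-3.1050,-0.3775)
θ=173°: B = A + 1.00·(cos173°, sin173°) = (-0.9925, 0.1219)
θ=173°: |BD| = 7.9935
θ=173°: circle(B,4.00) ∩ circle(D,8.00): a=0.9943, h=3.8745
θ=173°:   candidates: C₊=(0.0607,3.9807) cross=30.970; C₋=(-0.0574,-3.7673) cross=-30.970
θ=173°:   branch - wants cross < 0 → take C=(-0.0574,-3.7673) (cross=-30.970)
θ=173°: ex = (C−B)/|BC| = (0.2338,-0.9723); ey = (0.9723,0.2338)
θ=173°: P = B + 1.73·ex + -2.96·ey = (-3.4661,-2.2522)

θ=88°: -3.10 -0.38
θ=173°: -3.47 -2.25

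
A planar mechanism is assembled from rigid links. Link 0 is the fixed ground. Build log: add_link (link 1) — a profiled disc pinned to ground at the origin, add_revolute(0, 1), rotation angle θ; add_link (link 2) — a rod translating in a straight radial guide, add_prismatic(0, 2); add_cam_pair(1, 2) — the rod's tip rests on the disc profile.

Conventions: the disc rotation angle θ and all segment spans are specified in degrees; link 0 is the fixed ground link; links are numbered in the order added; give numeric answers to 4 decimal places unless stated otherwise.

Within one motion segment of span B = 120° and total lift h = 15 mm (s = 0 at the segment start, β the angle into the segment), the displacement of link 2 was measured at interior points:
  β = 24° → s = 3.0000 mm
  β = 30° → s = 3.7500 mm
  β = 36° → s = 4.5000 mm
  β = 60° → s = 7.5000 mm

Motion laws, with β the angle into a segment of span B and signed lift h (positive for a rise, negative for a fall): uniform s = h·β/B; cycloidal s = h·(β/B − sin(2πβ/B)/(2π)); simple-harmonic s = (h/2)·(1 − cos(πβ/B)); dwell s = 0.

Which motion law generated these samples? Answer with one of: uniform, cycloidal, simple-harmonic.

candidates at β/B = r: uniform s = h·r (linear in β); cycloidal s = h·(r − sin(2πr)/(2π)); simple-harmonic s = (h/2)(1 − cos(πr))
β=24°: printed 3.0000 | uniform 3.0000, cycloidal 0.7295, simple-harmonic 1.4324
β=30°: printed 3.7500 | uniform 3.7500, cycloidal 1.3627, simple-harmonic 2.1967
β=36°: printed 4.5000 | uniform 4.5000, cycloidal 2.2295, simple-harmonic 3.0916
β=60°: printed 7.5000 | uniform 7.5000, cycloidal 7.5000, simple-harmonic 7.5000
only one law matches every sample → uniform

uniform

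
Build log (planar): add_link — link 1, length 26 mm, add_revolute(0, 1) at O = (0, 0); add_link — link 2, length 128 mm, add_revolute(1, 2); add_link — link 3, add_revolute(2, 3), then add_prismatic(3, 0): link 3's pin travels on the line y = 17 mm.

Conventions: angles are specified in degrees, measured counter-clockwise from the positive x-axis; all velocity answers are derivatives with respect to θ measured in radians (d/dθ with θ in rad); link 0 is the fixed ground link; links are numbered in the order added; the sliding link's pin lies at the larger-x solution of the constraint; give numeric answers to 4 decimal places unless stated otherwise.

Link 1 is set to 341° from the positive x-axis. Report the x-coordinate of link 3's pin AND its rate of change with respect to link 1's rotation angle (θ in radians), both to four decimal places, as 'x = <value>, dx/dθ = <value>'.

geometry: r = 26 mm, L = 128 mm, e = 17 mm
crank pin P = (r cos θ, r sin θ) = (24.583483, -8.464772)
h = r sin θ − e = -8.464772 − 17 = -25.464772
x = r cos θ + √(L² − h²) = 24.583483 + 125.441402 = 150.024885
dx/dθ = −r sin θ − h·r cos θ/√(L² − h²) (θ in radians; h = -25.464772) = 13.455252

x = 150.0249, dx/dθ = 13.4553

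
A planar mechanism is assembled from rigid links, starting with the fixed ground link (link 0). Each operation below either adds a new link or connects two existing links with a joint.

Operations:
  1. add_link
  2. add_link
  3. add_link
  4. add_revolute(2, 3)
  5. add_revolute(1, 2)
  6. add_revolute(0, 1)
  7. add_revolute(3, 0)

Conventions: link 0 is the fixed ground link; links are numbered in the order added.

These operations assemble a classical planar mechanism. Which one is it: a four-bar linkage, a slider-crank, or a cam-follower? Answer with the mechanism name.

links: 4 (incl. ground); joints: 4 revolute, 0 prismatic, 0 higher (cam) pair, forming one closed loop
4 links in a single 4R loop → four-bar linkage

four-bar linkage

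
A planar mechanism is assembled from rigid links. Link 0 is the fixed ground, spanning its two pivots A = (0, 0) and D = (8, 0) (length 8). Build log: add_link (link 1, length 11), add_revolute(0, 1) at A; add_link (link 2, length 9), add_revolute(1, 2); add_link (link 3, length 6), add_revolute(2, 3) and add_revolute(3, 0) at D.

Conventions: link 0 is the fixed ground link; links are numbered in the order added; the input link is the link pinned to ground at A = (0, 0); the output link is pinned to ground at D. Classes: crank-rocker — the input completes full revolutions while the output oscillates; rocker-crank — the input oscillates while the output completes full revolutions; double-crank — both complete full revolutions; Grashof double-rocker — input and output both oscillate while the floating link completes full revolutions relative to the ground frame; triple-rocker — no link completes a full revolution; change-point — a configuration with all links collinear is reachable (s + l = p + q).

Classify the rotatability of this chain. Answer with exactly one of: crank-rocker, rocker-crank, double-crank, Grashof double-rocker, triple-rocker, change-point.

lengths: ground=8, input=11, coupler=9, output=6
sorted: s=6 (shortest), l=11 (longest), p+q=17
s + l = 17 vs p + q = 17
s + l = p + q → change-point (collinear configuration reachable)

change-point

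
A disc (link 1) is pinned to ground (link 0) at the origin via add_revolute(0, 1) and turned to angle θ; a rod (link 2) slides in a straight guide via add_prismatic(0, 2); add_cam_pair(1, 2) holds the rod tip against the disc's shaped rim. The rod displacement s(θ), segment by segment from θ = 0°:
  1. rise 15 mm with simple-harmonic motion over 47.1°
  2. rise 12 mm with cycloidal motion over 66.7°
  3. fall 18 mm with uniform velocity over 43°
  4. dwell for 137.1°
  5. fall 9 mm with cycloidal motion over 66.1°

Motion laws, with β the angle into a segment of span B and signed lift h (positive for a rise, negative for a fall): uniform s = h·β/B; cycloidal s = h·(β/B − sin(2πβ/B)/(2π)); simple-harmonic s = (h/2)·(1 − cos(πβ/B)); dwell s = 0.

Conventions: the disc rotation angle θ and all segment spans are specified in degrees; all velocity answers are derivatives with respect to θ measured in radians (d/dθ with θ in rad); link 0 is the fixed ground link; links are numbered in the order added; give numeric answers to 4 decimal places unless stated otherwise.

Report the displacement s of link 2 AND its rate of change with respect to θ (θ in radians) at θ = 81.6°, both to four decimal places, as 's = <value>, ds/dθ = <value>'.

segment 1 (0° to 47.1°, simple-harmonic, h = 15) is passed completely: s = 0.0000 + (15) = 15.0000
θ = 81.6° falls in segment 2 (47.1° to 113.8°, cycloidal, h = 12): β = 81.6 − 47.1 = 34.5°, B = 66.7°; Δs = 12·(0.5172 − sin(2π·0.5172)/(2π)) = 6.4134; s = 15.0000 + 6.4134 = 21.4134
velocity in seg [47.1°–113.8°] (cycloidal), θ in radians: β = 34.5° = 0.6021 rad, B = 66.7° = 1.1641 rad; ds/dθ = (h/B)(1 − cos(2πβ/B)) = (12/1.1641)(1 − cos(2π·0.5172)) = 20.555746 mm/rad

s = 21.4134, ds/dθ = 20.5557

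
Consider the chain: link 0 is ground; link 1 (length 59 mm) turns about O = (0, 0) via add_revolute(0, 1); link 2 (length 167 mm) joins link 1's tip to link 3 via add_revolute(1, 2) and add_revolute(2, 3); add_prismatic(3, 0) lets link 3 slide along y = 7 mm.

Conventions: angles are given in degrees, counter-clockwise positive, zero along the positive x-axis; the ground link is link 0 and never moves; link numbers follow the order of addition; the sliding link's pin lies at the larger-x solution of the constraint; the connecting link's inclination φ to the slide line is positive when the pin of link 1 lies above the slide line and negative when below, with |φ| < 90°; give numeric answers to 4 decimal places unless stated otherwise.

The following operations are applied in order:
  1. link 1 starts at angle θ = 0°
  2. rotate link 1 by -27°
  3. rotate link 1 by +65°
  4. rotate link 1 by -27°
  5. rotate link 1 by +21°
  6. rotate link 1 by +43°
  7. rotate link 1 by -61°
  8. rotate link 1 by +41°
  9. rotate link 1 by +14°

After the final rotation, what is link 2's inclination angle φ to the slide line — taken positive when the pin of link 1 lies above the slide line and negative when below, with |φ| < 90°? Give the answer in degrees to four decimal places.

geometry: r = 59 mm, L = 167 mm, e = 7 mm; θ starts at 0°
rotate link 1 by -27°: θ ← 0° -27° = -27°
rotate link 1 by +65°: θ ← -27° +65° = 38°
rotate link 1 by -27°: θ ← 38° -27° = 11°
rotate link 1 by +21°: θ ← 11° +21° = 32°
rotate link 1 by +43°: θ ← 32° +43° = 75°
rotate link 1 by -61°: θ ← 75° -61° = 14°
rotate link 1 by +41°: θ ← 14° +41° = 55°
rotate link 1 by +14°: θ ← 55° +14° = 69°
h = r sin θ − e = 55.081245 − 7 = 48.081245
sin φ = h / L = 48.081245 / 167 = 0.28791165
φ = arcsin(0.28791165) = 16.732971°

16.7330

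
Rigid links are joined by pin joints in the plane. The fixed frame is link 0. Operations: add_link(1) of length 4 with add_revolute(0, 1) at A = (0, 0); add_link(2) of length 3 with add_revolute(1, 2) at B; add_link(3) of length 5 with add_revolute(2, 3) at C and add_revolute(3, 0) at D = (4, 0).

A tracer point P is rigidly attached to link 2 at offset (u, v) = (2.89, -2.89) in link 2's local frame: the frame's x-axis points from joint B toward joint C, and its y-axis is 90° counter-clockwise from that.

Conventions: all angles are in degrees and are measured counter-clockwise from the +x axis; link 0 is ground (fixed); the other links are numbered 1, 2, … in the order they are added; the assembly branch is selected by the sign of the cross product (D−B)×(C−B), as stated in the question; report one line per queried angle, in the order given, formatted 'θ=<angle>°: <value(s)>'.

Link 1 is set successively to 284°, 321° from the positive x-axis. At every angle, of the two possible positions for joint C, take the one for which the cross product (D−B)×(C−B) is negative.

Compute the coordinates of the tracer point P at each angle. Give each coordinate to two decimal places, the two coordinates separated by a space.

A=(0,0), D=(4.00,0)
θ=284°: B = A + 4.00·(cos284°, sin284°) = (0.9677, -3.8812)
θ=284°: |BD| = 4.9253
θ=284°: circle(B,3.00) ∩ circle(D,5.00): a=0.8384, h=2.8805
θ=284°:   candidates: C₊=(-0.7860,-1.4471) cross=14.187; C₋=(3.7537,-4.9939) cross=-14.187
θ=284°:   branch - wants cross < 0 → take C=(3.7537,-4.9939) (cross=-14.187)
θ=284°: ex = (C−B)/|BC| = (0.9287,-0.3709); ey = (0.3709,0.9287)
θ=284°: P = B + 2.89·ex + -2.89·ey = (2.5796,-7.6370)
θ=321°: B = A + 4.00·(cos321°, sin321°) = (3.1086, -2.5173)
θ=321°: |BD| = 2.6705
θ=321°: circle(B,3.00) ∩ circle(D,5.00): a=-1.6605, h=2.4985
θ=321°:   candidates: C₊=(0.1991,-3.2485) cross=6.672; C₋=(4.9095,-4.9166) cross=-6.672
θ=321°:   branch - wants cross < 0 → take C=(4.9095,-4.9166) (cross=-6.672)
θ=321°: ex = (C−B)/|BC| = (0.6003,-0.7998); ey = (0.7998,0.6003)
θ=321°: P = B + 2.89·ex + -2.89·ey = (2.5322,-6.5635)

θ=284°: 2.58 -7.64
θ=321°: 2.53 -6.56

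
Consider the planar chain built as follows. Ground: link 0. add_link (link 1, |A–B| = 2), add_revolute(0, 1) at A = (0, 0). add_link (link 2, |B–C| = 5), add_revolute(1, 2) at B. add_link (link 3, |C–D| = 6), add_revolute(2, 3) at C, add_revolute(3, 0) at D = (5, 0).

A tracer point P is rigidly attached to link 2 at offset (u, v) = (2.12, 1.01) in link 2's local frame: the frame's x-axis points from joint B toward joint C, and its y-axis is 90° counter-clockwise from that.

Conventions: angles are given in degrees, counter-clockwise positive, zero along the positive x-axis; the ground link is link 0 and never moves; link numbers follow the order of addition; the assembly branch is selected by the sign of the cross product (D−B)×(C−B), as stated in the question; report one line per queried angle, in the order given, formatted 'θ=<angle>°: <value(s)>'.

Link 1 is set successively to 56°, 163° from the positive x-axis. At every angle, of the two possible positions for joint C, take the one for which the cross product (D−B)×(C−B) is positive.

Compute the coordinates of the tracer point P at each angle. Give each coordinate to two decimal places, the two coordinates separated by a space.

A=(0,0), D=(5.00,0)
θ=56°: B = A + 2.00·(cos56°, sin56°) = (1.1184, 1.6581)
θ=56°: |BD| = 4.2209
θ=56°: circle(B,5.00) ∩ circle(D,6.00): a=0.8074, h=4.9344
θ=56°:   candidates: C₊=(3.7992,5.8786) cross=20.828; C₋=(-0.0774,-3.1968) cross=-20.828
θ=56°:   branch + wants cross > 0 → take C=(3.7992,5.8786) (cross=20.828)
θ=56°: ex = (C−B)/|BC| = (0.5362,0.8441); ey = (-0.8441,0.5362)
θ=56°: P = B + 2.12·ex + 1.01·ey = (1.4025,3.9891)
θ=163°: B = A + 2.00·(cos163°, sin163°) = (-1.9126, 0.5847)
θ=163°: |BD| = 6.9373
θ=163°: circle(B,5.00) ∩ circle(D,6.00): a=2.6758, h=4.2237
θ=163°:   candidates: C₊=(1.1097,4.5679) cross=29.301; C₋=(0.3977,-3.8495) cross=-29.301
θ=163°:   branch + wants cross > 0 → take C=(1.1097,4.5679) (cross=29.301)
θ=163°: ex = (C−B)/|BC| = (0.6045,0.7966); ey = (-0.7966,0.6045)
θ=163°: P = B + 2.12·ex + 1.01·ey = (-1.4357,2.8841)

θ=56°: 1.40 3.99
θ=163°: -1.44 2.88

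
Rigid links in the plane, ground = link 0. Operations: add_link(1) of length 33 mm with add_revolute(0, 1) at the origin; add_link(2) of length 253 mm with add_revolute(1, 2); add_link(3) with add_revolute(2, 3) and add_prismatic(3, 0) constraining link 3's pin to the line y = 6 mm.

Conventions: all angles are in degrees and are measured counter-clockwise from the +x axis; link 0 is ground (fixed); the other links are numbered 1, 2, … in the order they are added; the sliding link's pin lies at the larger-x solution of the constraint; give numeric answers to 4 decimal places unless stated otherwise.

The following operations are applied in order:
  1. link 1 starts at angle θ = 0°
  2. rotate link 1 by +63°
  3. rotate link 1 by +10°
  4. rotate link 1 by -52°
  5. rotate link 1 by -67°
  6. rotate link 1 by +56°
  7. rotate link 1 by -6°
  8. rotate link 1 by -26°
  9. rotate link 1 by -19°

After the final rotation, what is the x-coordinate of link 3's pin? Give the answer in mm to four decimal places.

geometry: r = 33 mm, L = 253 mm, e = 6 mm; θ starts at 0°
rotate link 1 by +63°: θ ← 0° +63° = 63°
rotate link 1 by +10°: θ ← 63° +10° = 73°
rotate link 1 by -52°: θ ← 73° -52° = 21°
rotate link 1 by -67°: θ ← 21° -67° = -46°
rotate link 1 by +56°: θ ← -46° +56° = 10°
rotate link 1 by -6°: θ ← 10° -6° = 4°
rotate link 1 by -26°: θ ← 4° -26° = -22°
rotate link 1 by -19°: θ ← -22° -19° = -41°
crank pin P = (r cos θ, r sin θ) = (24.905416, -21.649948)
h = r sin θ − e = -21.649948 − 6 = -27.649948
x = r cos θ + √(L² − h²) = 24.905416 + 251.484553 = 276.389969

276.3900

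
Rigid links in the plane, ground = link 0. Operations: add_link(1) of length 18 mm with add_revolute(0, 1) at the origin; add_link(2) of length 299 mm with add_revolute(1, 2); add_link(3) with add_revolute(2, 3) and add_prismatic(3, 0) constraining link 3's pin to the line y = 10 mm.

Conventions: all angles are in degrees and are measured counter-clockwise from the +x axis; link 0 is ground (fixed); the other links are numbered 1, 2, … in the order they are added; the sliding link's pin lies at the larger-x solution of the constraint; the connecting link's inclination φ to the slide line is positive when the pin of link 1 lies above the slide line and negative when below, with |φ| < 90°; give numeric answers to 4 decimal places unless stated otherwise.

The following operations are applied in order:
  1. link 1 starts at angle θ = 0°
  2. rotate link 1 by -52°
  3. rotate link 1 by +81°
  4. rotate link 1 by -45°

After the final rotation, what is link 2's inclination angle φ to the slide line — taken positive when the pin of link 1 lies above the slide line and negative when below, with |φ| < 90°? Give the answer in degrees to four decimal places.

geometry: r = 18 mm, L = 299 mm, e = 10 mm; θ starts at 0°
rotate link 1 by -52°: θ ← 0° -52° = -52°
rotate link 1 by +81°: θ ← -52° +81° = 29°
rotate link 1 by -45°: θ ← 29° -45° = -16°
h = r sin θ − e = -4.961472 − 10 = -14.961472
sin φ = h / L = -14.961472 / 299 = -0.05003837
φ = arcsin(-0.05003837) = -2.868185°

-2.8682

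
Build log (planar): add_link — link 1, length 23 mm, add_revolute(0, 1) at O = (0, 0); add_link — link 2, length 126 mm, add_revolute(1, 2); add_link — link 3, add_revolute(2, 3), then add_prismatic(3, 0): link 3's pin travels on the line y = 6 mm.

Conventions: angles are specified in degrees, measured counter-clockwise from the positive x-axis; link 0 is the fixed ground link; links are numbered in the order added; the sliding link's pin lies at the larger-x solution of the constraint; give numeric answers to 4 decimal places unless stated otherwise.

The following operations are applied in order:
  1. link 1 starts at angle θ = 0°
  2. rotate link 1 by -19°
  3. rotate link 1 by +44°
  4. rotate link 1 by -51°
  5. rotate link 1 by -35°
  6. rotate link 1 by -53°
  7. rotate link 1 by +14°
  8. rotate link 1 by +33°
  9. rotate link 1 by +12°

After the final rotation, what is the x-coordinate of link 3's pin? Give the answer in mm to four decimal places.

geometry: r = 23 mm, L = 126 mm, e = 6 mm; θ starts at 0°
rotate link 1 by -19°: θ ← 0° -19° = -19°
rotate link 1 by +44°: θ ← -19° +44° = 25°
rotate link 1 by -51°: θ ← 25° -51° = -26°
rotate link 1 by -35°: θ ← -26° -35° = -61°
rotate link 1 by -53°: θ ← -61° -53° = -114°
rotate link 1 by +14°: θ ← -114° +14° = -100°
rotate link 1 by +33°: θ ← -100° +33° = -67°
rotate link 1 by +12°: θ ← -67° +12° = -55°
crank pin P = (r cos θ, r sin θ) = (13.192258, -18.840497)
h = r sin θ − e = -18.840497 − 6 = -24.840497
x = r cos θ + √(L² − h²) = 13.192258 + 123.527121 = 136.719379

136.7194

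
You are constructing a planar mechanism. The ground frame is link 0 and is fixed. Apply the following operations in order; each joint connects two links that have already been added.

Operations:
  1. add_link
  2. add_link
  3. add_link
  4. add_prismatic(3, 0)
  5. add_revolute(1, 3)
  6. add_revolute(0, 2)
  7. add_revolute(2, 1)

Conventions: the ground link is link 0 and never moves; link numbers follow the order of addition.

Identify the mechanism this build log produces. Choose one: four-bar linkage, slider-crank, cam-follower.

links: 4 (incl. ground); joints: 3 revolute, 1 prismatic, 0 higher (cam) pair, forming one closed loop
4 links, 3 revolutes + 1 prismatic in one loop → slider-crank

slider-crank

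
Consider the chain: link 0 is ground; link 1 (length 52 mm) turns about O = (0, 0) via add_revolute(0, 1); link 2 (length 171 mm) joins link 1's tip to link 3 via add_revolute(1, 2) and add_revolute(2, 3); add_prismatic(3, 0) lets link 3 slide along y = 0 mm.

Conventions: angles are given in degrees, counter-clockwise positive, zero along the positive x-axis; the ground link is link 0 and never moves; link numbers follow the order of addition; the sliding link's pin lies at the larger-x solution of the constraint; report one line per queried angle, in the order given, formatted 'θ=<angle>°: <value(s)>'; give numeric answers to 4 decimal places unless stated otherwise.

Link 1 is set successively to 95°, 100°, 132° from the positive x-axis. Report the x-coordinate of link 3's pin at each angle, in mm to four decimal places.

geometry: r = 52 mm, L = 171 mm, e = 0 mm
θ=95°: crank pin P = (r cos θ, r sin θ) = (-4.532099, 51.802124)
θ=95°: h = r sin θ − e = 51.802124 − 0 = 51.802124
θ=95°: x = r cos θ + √(L² − h²) = -4.532099 + 162.964843 = 158.432744
θ=100°: crank pin P = (r cos θ, r sin θ) = (-9.029705, 51.210003)
θ=100°: h = r sin θ − e = 51.210003 − 0 = 51.210003
θ=100°: x = r cos θ + √(L² − h²) = -9.029705 + 163.151879 = 154.122174
θ=132°: crank pin P = (r cos θ, r sin θ) = (-34.794792, 38.643531)
θ=132°: h = r sin θ − e = 38.643531 − 0 = 38.643531
θ=132°: x = r cos θ + √(L² − h²) = -34.794792 + 166.576341 = 131.781550

θ=95°: 158.4327
θ=100°: 154.1222
θ=132°: 131.7815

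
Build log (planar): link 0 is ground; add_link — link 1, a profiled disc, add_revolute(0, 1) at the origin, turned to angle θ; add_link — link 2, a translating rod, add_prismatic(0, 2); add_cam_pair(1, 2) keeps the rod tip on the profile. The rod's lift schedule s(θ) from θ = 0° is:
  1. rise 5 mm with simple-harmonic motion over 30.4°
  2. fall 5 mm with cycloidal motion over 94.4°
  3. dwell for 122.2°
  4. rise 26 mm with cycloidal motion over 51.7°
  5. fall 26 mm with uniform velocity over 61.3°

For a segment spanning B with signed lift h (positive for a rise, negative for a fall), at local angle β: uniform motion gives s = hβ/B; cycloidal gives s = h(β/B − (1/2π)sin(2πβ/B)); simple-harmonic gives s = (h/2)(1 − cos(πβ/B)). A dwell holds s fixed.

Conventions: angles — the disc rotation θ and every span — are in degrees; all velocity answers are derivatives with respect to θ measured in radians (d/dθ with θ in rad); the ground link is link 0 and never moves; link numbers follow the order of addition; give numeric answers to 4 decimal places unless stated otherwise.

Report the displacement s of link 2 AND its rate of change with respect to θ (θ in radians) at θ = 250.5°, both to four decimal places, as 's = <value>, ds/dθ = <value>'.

seg 1 [0°–30.4°] simple-harmonic, h=5: full span → s += 5 → s = 5.0000
seg 2 [30.4°–124.8°] cycloidal, h=-5: full span → s += -5 → s = 0.0000
seg 3 [124.8°–247°] dwell: s stays 0.0000
seg 4 [247°–298.7°] cycloidal, h=26: θ=250.5° here. β=3.5, B=51.7. 26·(0.0677 − sin(2π·0.0677)/(2π)) = 0.0526 → s = 0.0526
velocity in seg [247°–298.7°] (cycloidal), θ in radians: β = 3.5° = 0.0611 rad, B = 51.7° = 0.9023 rad; ds/dθ = (h/B)(1 − cos(2πβ/B)) = (26/0.9023)(1 − cos(2π·0.0677)) = 2.567628 mm/rad

s = 0.0526, ds/dθ = 2.5676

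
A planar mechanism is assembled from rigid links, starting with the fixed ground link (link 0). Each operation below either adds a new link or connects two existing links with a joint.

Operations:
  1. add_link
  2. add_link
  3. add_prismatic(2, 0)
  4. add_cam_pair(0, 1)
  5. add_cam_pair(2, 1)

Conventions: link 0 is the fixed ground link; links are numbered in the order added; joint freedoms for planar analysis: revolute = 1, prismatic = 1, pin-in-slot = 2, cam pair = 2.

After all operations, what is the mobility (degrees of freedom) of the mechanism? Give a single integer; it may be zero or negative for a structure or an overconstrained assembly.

link 0 = ground. State L|J1|J2 = 1|0|0
+link1  2|0|0
+link2  3|0|0
P(2,0) f=1→J1  3|1|0
C(0,1) f=2→J2  3|1|1
C(2,1) f=2→J2  3|1|2
M = 3(3−1)−2·1−2 = 6−2−2 = 2

M = 2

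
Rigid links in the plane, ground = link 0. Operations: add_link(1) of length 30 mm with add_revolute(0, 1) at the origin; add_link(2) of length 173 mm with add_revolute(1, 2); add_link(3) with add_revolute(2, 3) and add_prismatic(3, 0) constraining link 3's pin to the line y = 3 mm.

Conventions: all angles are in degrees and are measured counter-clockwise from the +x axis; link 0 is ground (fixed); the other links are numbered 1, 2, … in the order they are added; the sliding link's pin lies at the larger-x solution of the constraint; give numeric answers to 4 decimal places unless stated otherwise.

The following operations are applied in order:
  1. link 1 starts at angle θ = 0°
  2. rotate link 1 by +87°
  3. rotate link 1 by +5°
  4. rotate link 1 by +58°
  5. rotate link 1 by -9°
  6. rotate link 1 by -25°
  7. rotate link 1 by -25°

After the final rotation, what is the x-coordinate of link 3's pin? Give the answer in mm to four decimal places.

geometry: r = 30 mm, L = 173 mm, e = 3 mm; θ starts at 0°
rotate link 1 by +87°: θ ← 0° +87° = 87°
rotate link 1 by +5°: θ ← 87° +5° = 92°
rotate link 1 by +58°: θ ← 92° +58° = 150°
rotate link 1 by -9°: θ ← 150° -9° = 141°
rotate link 1 by -25°: θ ← 141° -25° = 116°
rotate link 1 by -25°: θ ← 116° -25° = 91°
crank pin P = (r cos θ, r sin θ) = (-0.523572, 29.995431)
h = r sin θ − e = 29.995431 − 3 = 26.995431
x = r cos θ + √(L² − h²) = -0.523572 + 170.880797 = 170.357225

170.3572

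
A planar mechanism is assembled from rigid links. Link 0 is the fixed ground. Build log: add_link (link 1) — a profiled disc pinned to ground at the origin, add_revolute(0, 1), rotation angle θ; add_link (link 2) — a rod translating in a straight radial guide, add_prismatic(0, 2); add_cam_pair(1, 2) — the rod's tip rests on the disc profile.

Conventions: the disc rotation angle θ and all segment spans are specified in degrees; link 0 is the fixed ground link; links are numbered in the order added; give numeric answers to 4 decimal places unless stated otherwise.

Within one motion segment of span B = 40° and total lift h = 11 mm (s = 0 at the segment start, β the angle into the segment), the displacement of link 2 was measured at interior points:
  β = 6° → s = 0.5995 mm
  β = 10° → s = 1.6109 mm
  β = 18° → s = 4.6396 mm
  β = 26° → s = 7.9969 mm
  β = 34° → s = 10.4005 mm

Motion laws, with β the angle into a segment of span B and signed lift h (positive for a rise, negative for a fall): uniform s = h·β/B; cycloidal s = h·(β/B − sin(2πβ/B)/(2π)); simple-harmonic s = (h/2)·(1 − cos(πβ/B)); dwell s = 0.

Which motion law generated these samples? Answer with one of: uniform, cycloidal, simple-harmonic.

candidates at β/B = r: uniform s = h·r (linear in β); cycloidal s = h·(r − sin(2πr)/(2π)); simple-harmonic s = (h/2)(1 − cos(πr))
β=6°: printed 0.5995 | uniform 1.6500, cycloidal 0.2337, simple-harmonic 0.5995
β=10°: printed 1.6109 | uniform 2.7500, cycloidal 0.9993, simple-harmonic 1.6109
β=18°: printed 4.6396 | uniform 4.9500, cycloidal 4.4090, simple-harmonic 4.6396
β=26°: printed 7.9969 | uniform 7.1500, cycloidal 8.5663, simple-harmonic 7.9969
β=34°: printed 10.4005 | uniform 9.3500, cycloidal 10.7663, simple-harmonic 10.4005
only one law matches every sample → simple-harmonic

simple-harmonic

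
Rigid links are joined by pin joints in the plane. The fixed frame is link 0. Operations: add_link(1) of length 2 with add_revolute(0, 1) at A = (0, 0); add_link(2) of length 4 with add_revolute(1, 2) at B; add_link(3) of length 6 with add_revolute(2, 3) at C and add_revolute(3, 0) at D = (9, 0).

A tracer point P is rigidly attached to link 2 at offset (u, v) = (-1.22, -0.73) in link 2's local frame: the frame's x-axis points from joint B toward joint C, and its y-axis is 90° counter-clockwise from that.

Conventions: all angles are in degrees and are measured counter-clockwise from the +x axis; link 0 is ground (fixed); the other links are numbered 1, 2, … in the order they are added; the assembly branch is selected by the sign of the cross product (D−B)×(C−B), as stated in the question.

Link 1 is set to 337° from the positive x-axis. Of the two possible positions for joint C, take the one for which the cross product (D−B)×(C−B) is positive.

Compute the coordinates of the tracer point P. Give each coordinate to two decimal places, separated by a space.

A=(0,0), D=(9.00,0)
B = A + 2.00·(cos337°, sin337°) = (1.8410, -0.7815)
|BD| = 7.2015
circle(B,4.00) ∩ circle(D,6.00): a=2.2122, h=3.3326
  candidates: C₊=(3.6785,2.7715) cross=24.000; C₋=(4.4017,-3.8544) cross=-24.000
  branch + wants cross > 0 → take C=(3.6785,2.7715) (cross=24.000)
ex = (C−B)/|BC| = (0.4594,0.8882); ey = (-0.8882,0.4594)
P = B + -1.22·ex + -0.73·ey = (1.9290,-2.2005)

1.93 -2.20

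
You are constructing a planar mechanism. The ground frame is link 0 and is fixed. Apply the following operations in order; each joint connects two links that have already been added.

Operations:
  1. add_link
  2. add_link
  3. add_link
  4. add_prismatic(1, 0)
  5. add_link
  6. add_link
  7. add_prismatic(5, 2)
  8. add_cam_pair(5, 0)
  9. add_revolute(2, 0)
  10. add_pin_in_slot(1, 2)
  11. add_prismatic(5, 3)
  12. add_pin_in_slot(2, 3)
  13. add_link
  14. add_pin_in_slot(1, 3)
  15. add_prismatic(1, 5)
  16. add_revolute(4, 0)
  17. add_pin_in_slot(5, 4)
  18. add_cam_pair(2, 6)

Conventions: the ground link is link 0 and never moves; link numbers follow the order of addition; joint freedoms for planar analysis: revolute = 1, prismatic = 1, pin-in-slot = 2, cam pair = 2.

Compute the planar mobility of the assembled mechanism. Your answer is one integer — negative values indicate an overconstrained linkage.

link 0 = ground. State L|J1|J2 = 1|0|0
+link1  2|0|0
+link2  3|0|0
+link3  4|0|0
P(1,0) f=1→J1  4|1|0
+link4  5|1|0
+link5  6|1|0
P(5,2) f=1→J1  6|2|0
C(5,0) f=2→J2  6|2|1
R(2,0) f=1→J1  6|3|1
PS(1,2) f=2→J2  6|3|2
P(5,3) f=1→J1  6|4|2
PS(2,3) f=2→J2  6|4|3
+link6  7|4|3
PS(1,3) f=2→J2  7|4|4
P(1,5) f=1→J1  7|5|4
R(4,0) f=1→J1  7|6|4
PS(5,4) f=2→J2  7|6|5
C(2,6) f=2→J2  7|6|6
M = 3(7−1)−2·6−6 = 18−12−6 = 0

M = 0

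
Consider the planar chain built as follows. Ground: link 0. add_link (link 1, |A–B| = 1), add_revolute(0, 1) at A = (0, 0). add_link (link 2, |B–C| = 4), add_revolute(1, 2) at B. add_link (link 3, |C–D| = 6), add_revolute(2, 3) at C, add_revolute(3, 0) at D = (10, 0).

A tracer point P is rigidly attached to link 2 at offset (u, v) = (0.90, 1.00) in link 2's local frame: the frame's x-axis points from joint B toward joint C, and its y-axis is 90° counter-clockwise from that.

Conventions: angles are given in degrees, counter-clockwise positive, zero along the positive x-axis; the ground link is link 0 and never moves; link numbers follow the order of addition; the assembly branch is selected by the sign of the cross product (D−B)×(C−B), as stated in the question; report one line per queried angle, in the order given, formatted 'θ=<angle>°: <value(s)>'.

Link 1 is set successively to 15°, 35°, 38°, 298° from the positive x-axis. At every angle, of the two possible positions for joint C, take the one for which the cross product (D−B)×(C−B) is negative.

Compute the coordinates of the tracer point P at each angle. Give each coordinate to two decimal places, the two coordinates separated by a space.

A=(0,0), D=(10.00,0)
θ=15°: B = A + 1.00·(cos15°, sin15°) = (0.9659, 0.2588)
θ=15°: |BD| = 9.0378
θ=15°: circle(B,4.00) ∩ circle(D,6.00): a=3.4124, h=2.0870
θ=15°:   candidates: C₊=(4.4367,2.2472) cross=18.861; C₋=(4.3172,-1.9250) cross=-18.861
θ=15°:   branch - wants cross < 0 → take C=(4.3172,-1.9250) (cross=-18.861)
θ=15°: ex = (C−B)/|BC| = (0.8378,-0.5460); ey = (0.5460,0.8378)
θ=15°: P = B + 0.90·ex + 1.00·ey = (2.2659,0.6053)
θ=35°: B = A + 1.00·(cos35°, sin35°) = (0.8192, 0.5736)
θ=35°: |BD| = 9.1987
θ=35°: circle(B,4.00) ∩ circle(D,6.00): a=3.5123, h=1.9141
θ=35°:   candidates: C₊=(4.4439,2.2650) cross=17.608; C₋=(4.2052,-1.5559) cross=-17.608
θ=35°:   branch - wants cross < 0 → take C=(4.2052,-1.5559) (cross=-17.608)
θ=35°: ex = (C−B)/|BC| = (0.8465,-0.5324); ey = (0.5324,0.8465)
θ=35°: P = B + 0.90·ex + 1.00·ey = (2.1134,0.9410)
θ=38°: B = A + 1.00·(cos38°, sin38°) = (0.7880, 0.6157)
θ=38°: |BD| = 9.2325
θ=38°: circle(B,4.00) ∩ circle(D,6.00): a=3.5331, h=1.8753
θ=38°:   candidates: C₊=(4.4383,2.2512) cross=17.314; C₋=(4.1882,-1.4911) cross=-17.314
θ=38°:   branch - wants cross < 0 → take C=(4.1882,-1.4911) (cross=-17.314)
θ=38°: ex = (C−B)/|BC| = (0.8501,-0.5267); ey = (0.5267,0.8501)
θ=38°: P = B + 0.90·ex + 1.00·ey = (2.0798,0.9917)
θ=298°: B = A + 1.00·(cos298°, sin298°) = (0.4695, -0.8829)
θ=298°: |BD| = 9.5713
θ=298°: circle(B,4.00) ∩ circle(D,6.00): a=3.7409, h=1.4163
θ=298°:   candidates: C₊=(4.0638,0.8724) cross=13.555; C₋=(4.3251,-1.9481) cross=-13.555
θ=298°:   branch - wants cross < 0 → take C=(4.3251,-1.9481) (cross=-13.555)
θ=298°: ex = (C−B)/|BC| = (0.9639,-0.2663); ey = (0.2663,0.9639)
θ=298°: P = B + 0.90·ex + 1.00·ey = (1.6033,-0.1587)

θ=15°: 2.27 0.61
θ=35°: 2.11 0.94
θ=38°: 2.08 0.99
θ=298°: 1.60 -0.16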